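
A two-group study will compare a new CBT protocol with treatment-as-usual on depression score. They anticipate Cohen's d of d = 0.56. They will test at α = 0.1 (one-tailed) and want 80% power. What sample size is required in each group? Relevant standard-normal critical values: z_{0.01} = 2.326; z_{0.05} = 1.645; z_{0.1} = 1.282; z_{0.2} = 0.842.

For two independent groups with equal n: n = 2·((z_{α} + z_β) / d)².
z_{α} + z_β = 1.282 + 0.842 = 2.124.
n = 2 × (2.124 / 0.56)² = 2 × 3.793² = 2 × 14.39 = 28.8.
Round up to the next whole participant.

n = 29 per group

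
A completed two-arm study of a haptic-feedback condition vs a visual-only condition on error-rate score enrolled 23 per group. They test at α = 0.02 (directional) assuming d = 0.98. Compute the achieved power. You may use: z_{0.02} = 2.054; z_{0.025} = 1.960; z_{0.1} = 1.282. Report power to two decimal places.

For two equal groups, power = Φ(d·√(n/2) − z_{α}).
d·√(n/2) = 0.98 × √(23/2) = 0.98 × 3.391 = 3.323.
z_β = 3.323 − 2.054 = 1.269.
Power = Φ(1.269) = 0.898.

power ≈ 0.90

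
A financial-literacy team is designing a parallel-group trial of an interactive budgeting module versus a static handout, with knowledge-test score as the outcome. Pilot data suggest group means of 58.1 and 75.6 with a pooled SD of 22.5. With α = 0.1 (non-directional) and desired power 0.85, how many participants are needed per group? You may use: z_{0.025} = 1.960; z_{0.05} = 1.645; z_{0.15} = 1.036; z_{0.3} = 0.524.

Cohen's d = |M₁ − M₂| / SD_pooled = |58.1 − 75.6| / 22.5 = 17.5 / 22.5 = 0.778.
For two independent groups with equal n: n = 2·((z_{α/2} + z_β) / d)².
z_{α/2} + z_β = 1.645 + 1.036 = 2.681.
n = 2 × (2.681 / 0.778)² = 2 × 3.446² = 2 × 11.88 = 23.8.
Round up to the next whole participant.

n = 24 per group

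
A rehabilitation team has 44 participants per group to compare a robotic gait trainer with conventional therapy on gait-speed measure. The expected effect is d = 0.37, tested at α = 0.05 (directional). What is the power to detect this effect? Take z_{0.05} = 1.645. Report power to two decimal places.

power ≈ 0.54

For two equal groups, power = Φ(d·√(n/2) − z_{α}).
d·√(n/2) = 0.37 × √(44/2) = 0.37 × 4.690 = 1.735.
z_β = 1.735 − 1.645 = 0.090.
Power = Φ(0.090) = 0.536.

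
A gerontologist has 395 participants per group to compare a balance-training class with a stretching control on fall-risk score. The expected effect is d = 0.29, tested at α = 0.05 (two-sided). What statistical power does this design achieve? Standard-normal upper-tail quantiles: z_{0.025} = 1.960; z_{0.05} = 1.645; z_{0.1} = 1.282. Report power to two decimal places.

For two equal groups, power = Φ(d·√(n/2) − z_{α/2}).
d·√(n/2) = 0.29 × √(395/2) = 0.29 × 14.053 = 4.076.
z_β = 4.076 − 1.960 = 2.116.
Power = Φ(2.116) = 0.983.

power ≈ 0.98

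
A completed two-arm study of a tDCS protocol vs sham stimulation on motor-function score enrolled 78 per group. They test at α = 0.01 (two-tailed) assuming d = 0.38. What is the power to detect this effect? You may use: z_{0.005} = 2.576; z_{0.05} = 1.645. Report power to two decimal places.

power ≈ 0.42

For two equal groups, power = Φ(d·√(n/2) − z_{α/2}).
d·√(n/2) = 0.38 × √(78/2) = 0.38 × 6.245 = 2.373.
z_β = 2.373 − 2.576 = -0.203.
Power = Φ(-0.203) = 0.420.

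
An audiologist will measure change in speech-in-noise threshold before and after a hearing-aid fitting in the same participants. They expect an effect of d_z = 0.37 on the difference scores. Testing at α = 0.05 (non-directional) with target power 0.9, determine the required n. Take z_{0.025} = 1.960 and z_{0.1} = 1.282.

For a paired (one-sample on differences) test: n = ((z_{α/2} + z_β) / d)².
z_{α/2} + z_β = 1.960 + 1.282 = 3.242.
n = (3.242 / 0.37)² = 8.762² = 76.78.
Round up.

n = 77 pairs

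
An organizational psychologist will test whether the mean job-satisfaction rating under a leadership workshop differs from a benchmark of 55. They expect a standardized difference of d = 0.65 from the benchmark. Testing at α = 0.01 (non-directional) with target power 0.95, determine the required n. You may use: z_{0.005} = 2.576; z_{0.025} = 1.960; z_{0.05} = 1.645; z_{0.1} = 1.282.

n = 43

For a one-sample test: n = ((z_{α/2} + z_β) / d)².
z_{α/2} + z_β = 2.576 + 1.645 = 4.221.
n = (4.221 / 0.65)² = 6.494² = 42.17.
Round up.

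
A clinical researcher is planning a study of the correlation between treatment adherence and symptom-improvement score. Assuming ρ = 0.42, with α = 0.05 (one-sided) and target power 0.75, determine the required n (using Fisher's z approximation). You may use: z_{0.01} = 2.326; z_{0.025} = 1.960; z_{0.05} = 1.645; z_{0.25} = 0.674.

Fisher's z: C = ½·ln((1+r)/(1−r)) = ½·ln(2.4483) = 0.4477.
n = ((z_{α} + z_β)/C)² + 3.
(1.645 + 0.674) / 0.4477 = 2.319 / 0.4477 = 5.180.
n = 5.180² + 3 = 26.83 + 3 = 29.8.
Round up.

n = 30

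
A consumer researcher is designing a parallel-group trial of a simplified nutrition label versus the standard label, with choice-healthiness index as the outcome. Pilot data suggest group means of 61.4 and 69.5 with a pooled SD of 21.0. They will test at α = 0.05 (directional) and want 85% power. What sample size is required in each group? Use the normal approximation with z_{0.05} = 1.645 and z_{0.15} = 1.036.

Cohen's d = |M₁ − M₂| / SD_pooled = |61.4 − 69.5| / 21.0 = 8.1 / 21.0 = 0.386.
For two independent groups with equal n: n = 2·((z_{α} + z_β) / d)².
z_{α} + z_β = 1.645 + 1.036 = 2.681.
n = 2 × (2.681 / 0.386)² = 2 × 6.946² = 2 × 48.24 = 96.5.
Round up to the next whole participant.

n = 97 per group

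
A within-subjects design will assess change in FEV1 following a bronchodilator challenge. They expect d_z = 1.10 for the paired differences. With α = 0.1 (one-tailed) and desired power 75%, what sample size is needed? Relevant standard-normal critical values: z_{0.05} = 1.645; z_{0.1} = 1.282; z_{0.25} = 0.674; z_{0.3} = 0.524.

For a paired (one-sample on differences) test: n = ((z_{α} + z_β) / d)².
z_{α} + z_β = 1.282 + 0.674 = 1.956.
n = (1.956 / 1.10)² = 1.778² = 3.16.
Round up.

n = 4 pairs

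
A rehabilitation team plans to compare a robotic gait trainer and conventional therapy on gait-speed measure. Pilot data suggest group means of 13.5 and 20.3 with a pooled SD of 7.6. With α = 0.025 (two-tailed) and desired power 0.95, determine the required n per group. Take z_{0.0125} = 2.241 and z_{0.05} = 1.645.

Cohen's d = |M₁ − M₂| / SD_pooled = |13.5 − 20.3| / 7.6 = 6.8 / 7.6 = 0.895.
For two independent groups with equal n: n = 2·((z_{α/2} + z_β) / d)².
z_{α/2} + z_β = 2.241 + 1.645 = 3.886.
n = 2 × (3.886 / 0.895)² = 2 × 4.342² = 2 × 18.85 = 37.7.
Round up to the next whole participant.

n = 38 per group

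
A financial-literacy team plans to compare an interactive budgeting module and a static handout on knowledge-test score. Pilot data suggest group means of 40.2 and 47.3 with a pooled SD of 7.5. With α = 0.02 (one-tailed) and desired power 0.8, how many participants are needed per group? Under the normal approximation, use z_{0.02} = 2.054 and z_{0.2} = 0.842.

Cohen's d = |M₁ − M₂| / SD_pooled = |40.2 − 47.3| / 7.5 = 7.1 / 7.5 = 0.947.
For two independent groups with equal n: n = 2·((z_{α} + z_β) / d)².
z_{α} + z_β = 2.054 + 0.842 = 2.896.
n = 2 × (2.896 / 0.947)² = 2 × 3.058² = 2 × 9.35 = 18.7.
Round up to the next whole participant.

n = 19 per group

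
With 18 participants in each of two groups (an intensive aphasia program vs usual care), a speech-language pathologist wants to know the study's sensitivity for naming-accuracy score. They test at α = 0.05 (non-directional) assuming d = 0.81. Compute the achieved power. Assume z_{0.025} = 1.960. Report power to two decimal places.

power ≈ 0.68

For two equal groups, power = Φ(d·√(n/2) − z_{α/2}).
d·√(n/2) = 0.81 × √(18/2) = 0.81 × 3.000 = 2.430.
z_β = 2.430 − 1.960 = 0.470.
Power = Φ(0.470) = 0.681.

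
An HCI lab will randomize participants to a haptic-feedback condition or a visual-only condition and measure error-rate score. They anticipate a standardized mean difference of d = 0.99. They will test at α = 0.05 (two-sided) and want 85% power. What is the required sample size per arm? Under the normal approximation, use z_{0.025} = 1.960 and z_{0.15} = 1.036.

n = 19 per group

For two independent groups with equal n: n = 2·((z_{α/2} + z_β) / d)².
z_{α/2} + z_β = 1.960 + 1.036 = 2.996.
n = 2 × (2.996 / 0.99)² = 2 × 3.026² = 2 × 9.16 = 18.3.
Round up to the next whole participant.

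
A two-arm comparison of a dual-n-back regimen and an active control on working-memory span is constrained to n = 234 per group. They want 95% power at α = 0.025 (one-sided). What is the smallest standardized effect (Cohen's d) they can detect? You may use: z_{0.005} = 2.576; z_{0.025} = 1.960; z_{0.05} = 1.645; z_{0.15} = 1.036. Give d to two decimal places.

d_min ≈ 0.33

For two independent groups of n = 234 each: d_min = (z_{α} + z_β)·√(2/n).
z-sum = 1.960 + 1.645 = 3.605.
d_min = 3.605 × √(2/234) = 3.605 × 0.0925 = 0.333.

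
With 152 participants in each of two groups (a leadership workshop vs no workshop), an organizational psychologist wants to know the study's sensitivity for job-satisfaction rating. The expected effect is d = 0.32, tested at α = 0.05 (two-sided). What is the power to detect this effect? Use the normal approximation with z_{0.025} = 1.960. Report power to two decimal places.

power ≈ 0.80

For two equal groups, power = Φ(d·√(n/2) − z_{α/2}).
d·√(n/2) = 0.32 × √(152/2) = 0.32 × 8.718 = 2.790.
z_β = 2.790 − 1.960 = 0.830.
Power = Φ(0.830) = 0.797.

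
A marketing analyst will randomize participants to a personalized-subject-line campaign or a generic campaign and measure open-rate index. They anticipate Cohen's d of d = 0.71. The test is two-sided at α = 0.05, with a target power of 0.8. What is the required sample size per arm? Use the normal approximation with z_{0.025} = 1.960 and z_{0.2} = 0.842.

n = 32 per group

For two independent groups with equal n: n = 2·((z_{α/2} + z_β) / d)².
z_{α/2} + z_β = 1.960 + 0.842 = 2.802.
n = 2 × (2.802 / 0.71)² = 2 × 3.946² = 2 × 15.57 = 31.1.
Round up to the next whole participant.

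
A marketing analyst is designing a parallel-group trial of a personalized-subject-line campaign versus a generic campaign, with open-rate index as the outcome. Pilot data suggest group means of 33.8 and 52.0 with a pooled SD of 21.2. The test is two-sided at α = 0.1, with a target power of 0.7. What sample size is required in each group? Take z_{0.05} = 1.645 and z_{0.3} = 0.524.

n = 13 per group

Cohen's d = |M₁ − M₂| / SD_pooled = |33.8 − 52.0| / 21.2 = 18.2 / 21.2 = 0.858.
For two independent groups with equal n: n = 2·((z_{α/2} + z_β) / d)².
z_{α/2} + z_β = 1.645 + 0.524 = 2.169.
n = 2 × (2.169 / 0.858)² = 2 × 2.528² = 2 × 6.39 = 12.8.
Round up to the next whole participant.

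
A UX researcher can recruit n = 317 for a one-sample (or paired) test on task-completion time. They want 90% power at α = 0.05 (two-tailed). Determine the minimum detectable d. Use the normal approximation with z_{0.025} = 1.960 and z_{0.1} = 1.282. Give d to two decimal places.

d_min ≈ 0.18

For a single sample (or paired design) of n = 317: d_min = (z_{α/2} + z_β)/√n.
z-sum = 1.960 + 1.282 = 3.242.
d_min = 3.242 / √317 = 3.242 / 17.804 = 0.182.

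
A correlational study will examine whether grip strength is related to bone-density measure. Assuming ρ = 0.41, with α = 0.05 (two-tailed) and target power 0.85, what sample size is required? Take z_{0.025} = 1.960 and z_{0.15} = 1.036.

n = 51

Fisher's z: C = ½·ln((1+r)/(1−r)) = ½·ln(2.3898) = 0.4356.
n = ((z_{α/2} + z_β)/C)² + 3.
(1.960 + 1.036) / 0.4356 = 2.996 / 0.4356 = 6.878.
n = 6.878² + 3 = 47.31 + 3 = 50.3.
Round up.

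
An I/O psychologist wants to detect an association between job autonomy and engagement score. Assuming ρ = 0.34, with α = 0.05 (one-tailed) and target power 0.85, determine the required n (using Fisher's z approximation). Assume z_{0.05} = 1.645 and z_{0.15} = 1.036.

Fisher's z: C = ½·ln((1+r)/(1−r)) = ½·ln(2.0303) = 0.3541.
n = ((z_{α} + z_β)/C)² + 3.
(1.645 + 1.036) / 0.3541 = 2.681 / 0.3541 = 7.571.
n = 7.571² + 3 = 57.32 + 3 = 60.3.
Round up.

n = 61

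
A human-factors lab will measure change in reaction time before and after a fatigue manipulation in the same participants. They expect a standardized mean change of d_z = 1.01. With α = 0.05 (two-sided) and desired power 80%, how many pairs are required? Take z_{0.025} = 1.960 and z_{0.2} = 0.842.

n = 8 pairs

For a paired (one-sample on differences) test: n = ((z_{α/2} + z_β) / d)².
z_{α/2} + z_β = 1.960 + 0.842 = 2.802.
n = (2.802 / 1.01)² = 2.774² = 7.70.
Round up.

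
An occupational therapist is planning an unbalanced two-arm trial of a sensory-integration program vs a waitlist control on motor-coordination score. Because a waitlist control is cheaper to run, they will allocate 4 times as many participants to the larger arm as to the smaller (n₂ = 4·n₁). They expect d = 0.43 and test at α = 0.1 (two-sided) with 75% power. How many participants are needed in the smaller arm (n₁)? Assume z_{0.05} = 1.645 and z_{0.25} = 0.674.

n₁ = 37

With allocation ratio k = n₂/n₁ = 4, Var(x̄₁−x̄₂) = σ²(1/n₁ + 1/(k·n₁)) = σ²·(k+1)/(k·n₁).
So n₁ = (1 + 1/k)·((z_{α/2} + z_β)/d)² = 1.250 × (2.319/0.43)².
n₁ = 1.250 × 29.08 = 36.4.
Round up: n₁ = 37, giving n₂ = 4 × 37 = 148.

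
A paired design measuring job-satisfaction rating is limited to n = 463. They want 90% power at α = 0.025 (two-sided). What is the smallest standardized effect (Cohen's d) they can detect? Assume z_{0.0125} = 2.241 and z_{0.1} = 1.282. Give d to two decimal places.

d_min ≈ 0.16

For a single sample (or paired design) of n = 463: d_min = (z_{α/2} + z_β)/√n.
z-sum = 2.241 + 1.282 = 3.523.
d_min = 3.523 / √463 = 3.523 / 21.517 = 0.164.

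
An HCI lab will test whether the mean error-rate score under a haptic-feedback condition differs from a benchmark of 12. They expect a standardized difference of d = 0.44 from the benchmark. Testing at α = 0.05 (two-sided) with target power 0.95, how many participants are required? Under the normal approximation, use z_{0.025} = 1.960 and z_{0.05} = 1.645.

n = 68

For a one-sample test: n = ((z_{α/2} + z_β) / d)².
z_{α/2} + z_β = 1.960 + 1.645 = 3.605.
n = (3.605 / 0.44)² = 8.193² = 67.13.
Round up.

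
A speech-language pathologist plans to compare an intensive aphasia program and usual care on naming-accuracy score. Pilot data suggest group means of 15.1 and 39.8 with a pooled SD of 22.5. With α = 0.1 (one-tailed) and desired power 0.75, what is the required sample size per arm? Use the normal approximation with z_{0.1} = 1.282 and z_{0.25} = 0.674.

Cohen's d = |M₁ − M₂| / SD_pooled = |15.1 − 39.8| / 22.5 = 24.7 / 22.5 = 1.098.
For two independent groups with equal n: n = 2·((z_{α} + z_β) / d)².
z_{α} + z_β = 1.282 + 0.674 = 1.956.
n = 2 × (1.956 / 1.098)² = 2 × 1.781² = 2 × 3.17 = 6.3.
Round up to the next whole participant.

n = 7 per group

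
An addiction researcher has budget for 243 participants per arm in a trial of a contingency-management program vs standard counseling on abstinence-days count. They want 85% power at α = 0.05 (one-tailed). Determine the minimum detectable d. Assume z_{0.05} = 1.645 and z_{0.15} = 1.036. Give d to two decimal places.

d_min ≈ 0.24

For two independent groups of n = 243 each: d_min = (z_{α} + z_β)·√(2/n).
z-sum = 1.645 + 1.036 = 2.681.
d_min = 2.681 × √(2/243) = 2.681 × 0.0907 = 0.243.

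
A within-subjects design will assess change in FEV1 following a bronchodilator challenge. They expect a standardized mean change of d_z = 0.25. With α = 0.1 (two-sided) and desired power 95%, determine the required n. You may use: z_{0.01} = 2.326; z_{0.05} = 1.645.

For a paired (one-sample on differences) test: n = ((z_{α/2} + z_β) / d)².
z_{α/2} + z_β = 1.645 + 1.645 = 3.290.
n = (3.290 / 0.25)² = 13.160² = 173.19.
Round up.

n = 174 pairs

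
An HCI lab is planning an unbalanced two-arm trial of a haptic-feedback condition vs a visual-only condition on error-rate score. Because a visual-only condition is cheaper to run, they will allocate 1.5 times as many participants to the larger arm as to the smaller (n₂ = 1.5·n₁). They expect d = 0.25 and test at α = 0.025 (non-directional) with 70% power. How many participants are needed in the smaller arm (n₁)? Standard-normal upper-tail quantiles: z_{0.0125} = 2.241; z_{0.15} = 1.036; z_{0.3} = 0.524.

With allocation ratio k = n₂/n₁ = 1.5, Var(x̄₁−x̄₂) = σ²(1/n₁ + 1/(k·n₁)) = σ²·(k+1)/(k·n₁).
So n₁ = (1 + 1/k)·((z_{α/2} + z_β)/d)² = 1.667 × (2.765/0.25)².
n₁ = 1.667 × 122.32 = 203.9.
Round up: n₁ = 204, giving n₂ = 1.5 × 204 = 306.

n₁ = 204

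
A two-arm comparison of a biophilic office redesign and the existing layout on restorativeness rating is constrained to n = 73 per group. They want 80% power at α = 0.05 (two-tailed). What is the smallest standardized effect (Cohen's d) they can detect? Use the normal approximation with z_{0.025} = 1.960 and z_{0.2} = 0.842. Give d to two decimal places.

For two independent groups of n = 73 each: d_min = (z_{α/2} + z_β)·√(2/n).
z-sum = 1.960 + 0.842 = 2.802.
d_min = 2.802 × √(2/73) = 2.802 × 0.1655 = 0.464.

d_min ≈ 0.46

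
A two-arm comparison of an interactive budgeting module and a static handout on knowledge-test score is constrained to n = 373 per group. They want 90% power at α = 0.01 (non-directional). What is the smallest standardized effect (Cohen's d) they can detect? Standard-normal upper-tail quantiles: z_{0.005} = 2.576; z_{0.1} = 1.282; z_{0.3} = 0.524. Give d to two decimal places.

For two independent groups of n = 373 each: d_min = (z_{α/2} + z_β)·√(2/n).
z-sum = 2.576 + 1.282 = 3.858.
d_min = 3.858 × √(2/373) = 3.858 × 0.0732 = 0.283.

d_min ≈ 0.28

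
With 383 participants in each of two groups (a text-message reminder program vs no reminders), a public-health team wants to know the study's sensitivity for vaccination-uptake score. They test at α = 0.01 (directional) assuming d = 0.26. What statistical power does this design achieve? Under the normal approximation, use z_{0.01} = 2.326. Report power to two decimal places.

power ≈ 0.90

For two equal groups, power = Φ(d·√(n/2) − z_{α}).
d·√(n/2) = 0.26 × √(383/2) = 0.26 × 13.838 = 3.598.
z_β = 3.598 − 2.326 = 1.272.
Power = Φ(1.272) = 0.898.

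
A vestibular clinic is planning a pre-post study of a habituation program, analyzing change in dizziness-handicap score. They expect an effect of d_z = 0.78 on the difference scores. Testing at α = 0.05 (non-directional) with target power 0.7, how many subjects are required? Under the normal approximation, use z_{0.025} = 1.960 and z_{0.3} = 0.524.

For a paired (one-sample on differences) test: n = ((z_{α/2} + z_β) / d)².
z_{α/2} + z_β = 1.960 + 0.524 = 2.484.
n = (2.484 / 0.78)² = 3.185² = 10.14.
Round up.

n = 11 pairs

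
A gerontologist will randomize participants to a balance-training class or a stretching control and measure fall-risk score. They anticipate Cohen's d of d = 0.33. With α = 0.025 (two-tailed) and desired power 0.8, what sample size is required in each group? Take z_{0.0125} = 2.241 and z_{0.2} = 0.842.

n = 175 per group

For two independent groups with equal n: n = 2·((z_{α/2} + z_β) / d)².
z_{α/2} + z_β = 2.241 + 0.842 = 3.083.
n = 2 × (3.083 / 0.33)² = 2 × 9.342² = 2 × 87.28 = 174.6.
Round up to the next whole participant.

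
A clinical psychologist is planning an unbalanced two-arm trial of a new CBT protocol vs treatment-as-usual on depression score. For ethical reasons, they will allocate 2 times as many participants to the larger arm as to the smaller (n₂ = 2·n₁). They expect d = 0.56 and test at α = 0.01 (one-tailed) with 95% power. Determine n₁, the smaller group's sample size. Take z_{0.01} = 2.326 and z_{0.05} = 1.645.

With allocation ratio k = n₂/n₁ = 2, Var(x̄₁−x̄₂) = σ²(1/n₁ + 1/(k·n₁)) = σ²·(k+1)/(k·n₁).
So n₁ = (1 + 1/k)·((z_{α} + z_β)/d)² = 1.500 × (3.971/0.56)².
n₁ = 1.500 × 50.28 = 75.4.
Round up: n₁ = 76, giving n₂ = 2 × 76 = 152.

n₁ = 76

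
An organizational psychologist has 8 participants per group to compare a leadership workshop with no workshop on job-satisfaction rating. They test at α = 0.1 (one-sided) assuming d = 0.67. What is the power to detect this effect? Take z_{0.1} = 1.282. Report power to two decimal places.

power ≈ 0.52

For two equal groups, power = Φ(d·√(n/2) − z_{α}).
d·√(n/2) = 0.67 × √(8/2) = 0.67 × 2.000 = 1.340.
z_β = 1.340 − 1.282 = 0.058.
Power = Φ(0.058) = 0.523.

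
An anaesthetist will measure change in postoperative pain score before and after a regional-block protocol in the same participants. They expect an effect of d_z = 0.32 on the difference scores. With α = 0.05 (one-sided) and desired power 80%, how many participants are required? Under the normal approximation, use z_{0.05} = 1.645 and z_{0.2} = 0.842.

For a paired (one-sample on differences) test: n = ((z_{α} + z_β) / d)².
z_{α} + z_β = 1.645 + 0.842 = 2.487.
n = (2.487 / 0.32)² = 7.772² = 60.40.
Round up.

n = 61 pairs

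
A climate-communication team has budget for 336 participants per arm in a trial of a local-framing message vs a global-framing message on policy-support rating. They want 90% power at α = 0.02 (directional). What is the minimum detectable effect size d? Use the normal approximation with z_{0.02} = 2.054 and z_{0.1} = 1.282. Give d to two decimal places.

For two independent groups of n = 336 each: d_min = (z_{α} + z_β)·√(2/n).
z-sum = 2.054 + 1.282 = 3.336.
d_min = 3.336 × √(2/336) = 3.336 × 0.0772 = 0.257.

d_min ≈ 0.26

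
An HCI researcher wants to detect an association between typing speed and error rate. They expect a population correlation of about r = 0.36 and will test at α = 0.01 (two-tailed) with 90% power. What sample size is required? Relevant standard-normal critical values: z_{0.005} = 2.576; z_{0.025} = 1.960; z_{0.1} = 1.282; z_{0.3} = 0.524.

n = 108

Fisher's z: C = ½·ln((1+r)/(1−r)) = ½·ln(2.1250) = 0.3769.
n = ((z_{α/2} + z_β)/C)² + 3.
(2.576 + 1.282) / 0.3769 = 3.858 / 0.3769 = 10.236.
n = 10.236² + 3 = 104.78 + 3 = 107.8.
Round up.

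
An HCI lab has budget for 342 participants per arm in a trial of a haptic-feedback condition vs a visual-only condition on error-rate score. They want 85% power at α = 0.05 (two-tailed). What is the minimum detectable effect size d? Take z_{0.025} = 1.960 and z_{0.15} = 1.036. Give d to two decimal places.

d_min ≈ 0.23

For two independent groups of n = 342 each: d_min = (z_{α/2} + z_β)·√(2/n).
z-sum = 1.960 + 1.036 = 2.996.
d_min = 2.996 × √(2/342) = 2.996 × 0.0765 = 0.229.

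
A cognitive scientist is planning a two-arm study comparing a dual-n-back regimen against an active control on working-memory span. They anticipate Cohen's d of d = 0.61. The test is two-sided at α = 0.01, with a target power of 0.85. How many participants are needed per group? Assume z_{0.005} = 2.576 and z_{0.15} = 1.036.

For two independent groups with equal n: n = 2·((z_{α/2} + z_β) / d)².
z_{α/2} + z_β = 2.576 + 1.036 = 3.612.
n = 2 × (3.612 / 0.61)² = 2 × 5.921² = 2 × 35.06 = 70.1.
Round up to the next whole participant.

n = 71 per group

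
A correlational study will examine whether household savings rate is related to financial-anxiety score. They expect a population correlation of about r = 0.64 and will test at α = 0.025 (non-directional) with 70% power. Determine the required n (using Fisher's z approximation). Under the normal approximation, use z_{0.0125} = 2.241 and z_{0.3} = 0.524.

Fisher's z: C = ½·ln((1+r)/(1−r)) = ½·ln(4.5556) = 0.7582.
n = ((z_{α/2} + z_β)/C)² + 3.
(2.241 + 0.524) / 0.7582 = 2.765 / 0.7582 = 3.647.
n = 3.647² + 3 = 13.30 + 3 = 16.3.
Round up.

n = 17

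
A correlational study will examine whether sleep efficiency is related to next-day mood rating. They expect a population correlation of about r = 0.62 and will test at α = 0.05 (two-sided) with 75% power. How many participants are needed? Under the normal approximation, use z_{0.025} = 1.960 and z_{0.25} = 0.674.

Fisher's z: C = ½·ln((1+r)/(1−r)) = ½·ln(4.2632) = 0.7250.
n = ((z_{α/2} + z_β)/C)² + 3.
(1.960 + 0.674) / 0.7250 = 2.634 / 0.7250 = 3.633.
n = 3.633² + 3 = 13.20 + 3 = 16.2.
Round up.

n = 17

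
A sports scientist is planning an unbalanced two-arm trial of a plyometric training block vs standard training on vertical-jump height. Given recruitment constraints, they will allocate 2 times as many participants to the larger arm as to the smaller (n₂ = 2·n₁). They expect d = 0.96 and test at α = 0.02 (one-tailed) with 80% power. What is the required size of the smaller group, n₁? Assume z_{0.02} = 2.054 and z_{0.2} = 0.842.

n₁ = 14

With allocation ratio k = n₂/n₁ = 2, Var(x̄₁−x̄₂) = σ²(1/n₁ + 1/(k·n₁)) = σ²·(k+1)/(k·n₁).
So n₁ = (1 + 1/k)·((z_{α} + z_β)/d)² = 1.500 × (2.896/0.96)².
n₁ = 1.500 × 9.10 = 13.7.
Round up: n₁ = 14, giving n₂ = 2 × 14 = 28.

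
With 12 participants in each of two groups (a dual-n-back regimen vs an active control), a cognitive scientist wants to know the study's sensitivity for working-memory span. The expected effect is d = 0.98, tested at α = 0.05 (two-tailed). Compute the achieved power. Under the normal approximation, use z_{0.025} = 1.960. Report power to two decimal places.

power ≈ 0.67

For two equal groups, power = Φ(d·√(n/2) − z_{α/2}).
d·√(n/2) = 0.98 × √(12/2) = 0.98 × 2.449 = 2.400.
z_β = 2.400 − 1.960 = 0.440.
Power = Φ(0.440) = 0.670.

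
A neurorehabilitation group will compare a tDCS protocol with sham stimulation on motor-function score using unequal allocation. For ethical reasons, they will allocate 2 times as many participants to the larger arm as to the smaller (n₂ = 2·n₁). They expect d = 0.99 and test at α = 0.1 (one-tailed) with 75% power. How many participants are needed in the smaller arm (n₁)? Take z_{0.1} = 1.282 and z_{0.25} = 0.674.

n₁ = 6

With allocation ratio k = n₂/n₁ = 2, Var(x̄₁−x̄₂) = σ²(1/n₁ + 1/(k·n₁)) = σ²·(k+1)/(k·n₁).
So n₁ = (1 + 1/k)·((z_{α} + z_β)/d)² = 1.500 × (1.956/0.99)².
n₁ = 1.500 × 3.90 = 5.9.
Round up: n₁ = 6, giving n₂ = 2 × 6 = 12.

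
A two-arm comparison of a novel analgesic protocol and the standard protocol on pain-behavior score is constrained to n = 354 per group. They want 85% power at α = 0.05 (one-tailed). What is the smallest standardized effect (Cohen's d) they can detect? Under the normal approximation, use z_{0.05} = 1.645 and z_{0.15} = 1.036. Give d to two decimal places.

For two independent groups of n = 354 each: d_min = (z_{α} + z_β)·√(2/n).
z-sum = 1.645 + 1.036 = 2.681.
d_min = 2.681 × √(2/354) = 2.681 × 0.0752 = 0.202.

d_min ≈ 0.20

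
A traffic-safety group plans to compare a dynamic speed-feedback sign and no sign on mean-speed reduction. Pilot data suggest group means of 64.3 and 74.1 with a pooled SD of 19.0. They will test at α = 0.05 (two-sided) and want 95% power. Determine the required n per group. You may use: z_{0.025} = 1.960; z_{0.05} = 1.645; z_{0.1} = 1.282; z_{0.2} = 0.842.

n = 98 per group

Cohen's d = |M₁ − M₂| / SD_pooled = |64.3 − 74.1| / 19.0 = 9.8 / 19.0 = 0.516.
For two independent groups with equal n: n = 2·((z_{α/2} + z_β) / d)².
z_{α/2} + z_β = 1.960 + 1.645 = 3.605.
n = 2 × (3.605 / 0.516)² = 2 × 6.986² = 2 × 48.81 = 97.6.
Round up to the next whole participant.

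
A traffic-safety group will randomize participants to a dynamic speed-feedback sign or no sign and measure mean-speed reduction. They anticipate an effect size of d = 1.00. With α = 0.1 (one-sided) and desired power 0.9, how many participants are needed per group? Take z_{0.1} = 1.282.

n = 14 per group

For two independent groups with equal n: n = 2·((z_{α} + z_β) / d)².
z_{α} + z_β = 1.282 + 1.282 = 2.564.
n = 2 × (2.564 / 1.00)² = 2 × 2.564² = 2 × 6.57 = 13.1.
Round up to the next whole participant.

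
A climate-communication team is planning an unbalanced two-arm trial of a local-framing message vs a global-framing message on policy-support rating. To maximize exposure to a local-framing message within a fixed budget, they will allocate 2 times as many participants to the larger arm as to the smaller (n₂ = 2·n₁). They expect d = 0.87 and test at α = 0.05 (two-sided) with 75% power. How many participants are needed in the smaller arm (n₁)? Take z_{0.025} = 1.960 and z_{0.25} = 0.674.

n₁ = 14

With allocation ratio k = n₂/n₁ = 2, Var(x̄₁−x̄₂) = σ²(1/n₁ + 1/(k·n₁)) = σ²·(k+1)/(k·n₁).
So n₁ = (1 + 1/k)·((z_{α/2} + z_β)/d)² = 1.500 × (2.634/0.87)².
n₁ = 1.500 × 9.17 = 13.7.
Round up: n₁ = 14, giving n₂ = 2 × 14 = 28.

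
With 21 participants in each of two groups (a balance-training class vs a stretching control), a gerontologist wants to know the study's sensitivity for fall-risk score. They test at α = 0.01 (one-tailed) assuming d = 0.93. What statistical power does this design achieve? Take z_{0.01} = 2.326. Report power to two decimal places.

power ≈ 0.75

For two equal groups, power = Φ(d·√(n/2) − z_{α}).
d·√(n/2) = 0.93 × √(21/2) = 0.93 × 3.240 = 3.014.
z_β = 3.014 − 2.326 = 0.688.
Power = Φ(0.688) = 0.754.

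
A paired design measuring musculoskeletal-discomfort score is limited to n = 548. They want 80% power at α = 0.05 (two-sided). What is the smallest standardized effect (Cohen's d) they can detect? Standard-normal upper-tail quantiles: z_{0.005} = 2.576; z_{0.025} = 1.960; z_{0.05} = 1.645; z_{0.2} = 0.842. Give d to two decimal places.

d_min ≈ 0.12

For a single sample (or paired design) of n = 548: d_min = (z_{α/2} + z_β)/√n.
z-sum = 1.960 + 0.842 = 2.802.
d_min = 2.802 / √548 = 2.802 / 23.409 = 0.120.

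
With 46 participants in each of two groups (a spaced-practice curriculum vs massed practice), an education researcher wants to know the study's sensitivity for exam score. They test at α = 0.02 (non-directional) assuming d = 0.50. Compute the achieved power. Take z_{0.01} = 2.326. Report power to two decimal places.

power ≈ 0.53

For two equal groups, power = Φ(d·√(n/2) − z_{α/2}).
d·√(n/2) = 0.50 × √(46/2) = 0.50 × 4.796 = 2.398.
z_β = 2.398 − 2.326 = 0.072.
Power = Φ(0.072) = 0.529.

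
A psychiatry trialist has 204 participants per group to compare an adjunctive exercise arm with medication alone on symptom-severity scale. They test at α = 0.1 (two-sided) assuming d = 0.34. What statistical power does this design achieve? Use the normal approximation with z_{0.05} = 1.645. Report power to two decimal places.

power ≈ 0.96

For two equal groups, power = Φ(d·√(n/2) − z_{α/2}).
d·√(n/2) = 0.34 × √(204/2) = 0.34 × 10.100 = 3.434.
z_β = 3.434 − 1.645 = 1.789.
Power = Φ(1.789) = 0.963.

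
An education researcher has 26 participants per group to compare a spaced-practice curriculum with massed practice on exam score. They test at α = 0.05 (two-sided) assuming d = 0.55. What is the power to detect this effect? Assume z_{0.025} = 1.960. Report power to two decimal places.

power ≈ 0.51

For two equal groups, power = Φ(d·√(n/2) − z_{α/2}).
d·√(n/2) = 0.55 × √(26/2) = 0.55 × 3.606 = 1.983.
z_β = 1.983 − 1.960 = 0.023.
Power = Φ(0.023) = 0.509.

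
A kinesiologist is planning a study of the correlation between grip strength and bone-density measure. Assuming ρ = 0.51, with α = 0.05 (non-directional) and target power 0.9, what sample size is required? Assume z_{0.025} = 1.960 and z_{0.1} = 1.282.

n = 37

Fisher's z: C = ½·ln((1+r)/(1−r)) = ½·ln(3.0816) = 0.5627.
n = ((z_{α/2} + z_β)/C)² + 3.
(1.960 + 1.282) / 0.5627 = 3.242 / 0.5627 = 5.762.
n = 5.762² + 3 = 33.19 + 3 = 36.2.
Round up.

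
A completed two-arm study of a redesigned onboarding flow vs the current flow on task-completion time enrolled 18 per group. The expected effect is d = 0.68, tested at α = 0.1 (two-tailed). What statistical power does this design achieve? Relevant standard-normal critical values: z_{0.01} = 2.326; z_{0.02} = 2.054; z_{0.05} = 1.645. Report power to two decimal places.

power ≈ 0.65

For two equal groups, power = Φ(d·√(n/2) − z_{α/2}).
d·√(n/2) = 0.68 × √(18/2) = 0.68 × 3.000 = 2.040.
z_β = 2.040 − 1.645 = 0.395.
Power = Φ(0.395) = 0.654.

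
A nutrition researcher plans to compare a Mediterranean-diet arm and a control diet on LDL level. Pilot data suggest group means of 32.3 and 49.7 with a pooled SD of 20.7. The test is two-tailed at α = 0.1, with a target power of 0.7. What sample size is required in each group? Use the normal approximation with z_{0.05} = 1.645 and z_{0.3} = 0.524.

Cohen's d = |M₁ − M₂| / SD_pooled = |32.3 − 49.7| / 20.7 = 17.4 / 20.7 = 0.841.
For two independent groups with equal n: n = 2·((z_{α/2} + z_β) / d)².
z_{α/2} + z_β = 1.645 + 0.524 = 2.169.
n = 2 × (2.169 / 0.841)² = 2 × 2.579² = 2 × 6.65 = 13.3.
Round up to the next whole participant.

n = 14 per group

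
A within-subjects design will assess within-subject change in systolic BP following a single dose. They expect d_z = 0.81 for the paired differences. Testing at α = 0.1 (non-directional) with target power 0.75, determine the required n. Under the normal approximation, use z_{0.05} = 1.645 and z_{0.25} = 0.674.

n = 9 pairs

For a paired (one-sample on differences) test: n = ((z_{α/2} + z_β) / d)².
z_{α/2} + z_β = 1.645 + 0.674 = 2.319.
n = (2.319 / 0.81)² = 2.863² = 8.20.
Round up.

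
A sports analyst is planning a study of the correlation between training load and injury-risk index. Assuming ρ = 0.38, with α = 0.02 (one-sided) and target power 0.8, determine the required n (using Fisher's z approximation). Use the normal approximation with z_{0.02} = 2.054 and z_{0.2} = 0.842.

Fisher's z: C = ½·ln((1+r)/(1−r)) = ½·ln(2.2258) = 0.4001.
n = ((z_{α} + z_β)/C)² + 3.
(2.054 + 0.842) / 0.4001 = 2.896 / 0.4001 = 7.238.
n = 7.238² + 3 = 52.39 + 3 = 55.4.
Round up.

n = 56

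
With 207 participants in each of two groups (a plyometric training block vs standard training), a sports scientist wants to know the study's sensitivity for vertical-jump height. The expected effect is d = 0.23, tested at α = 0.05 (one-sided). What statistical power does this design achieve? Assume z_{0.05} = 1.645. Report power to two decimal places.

power ≈ 0.76

For two equal groups, power = Φ(d·√(n/2) − z_{α}).
d·√(n/2) = 0.23 × √(207/2) = 0.23 × 10.173 = 2.340.
z_β = 2.340 − 1.645 = 0.695.
Power = Φ(0.695) = 0.756.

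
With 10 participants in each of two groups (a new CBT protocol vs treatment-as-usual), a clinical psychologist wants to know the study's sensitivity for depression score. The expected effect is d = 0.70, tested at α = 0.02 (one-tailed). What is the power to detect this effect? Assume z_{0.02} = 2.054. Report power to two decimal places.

power ≈ 0.31

For two equal groups, power = Φ(d·√(n/2) − z_{α}).
d·√(n/2) = 0.70 × √(10/2) = 0.70 × 2.236 = 1.565.
z_β = 1.565 − 2.054 = -0.489.
Power = Φ(-0.489) = 0.313.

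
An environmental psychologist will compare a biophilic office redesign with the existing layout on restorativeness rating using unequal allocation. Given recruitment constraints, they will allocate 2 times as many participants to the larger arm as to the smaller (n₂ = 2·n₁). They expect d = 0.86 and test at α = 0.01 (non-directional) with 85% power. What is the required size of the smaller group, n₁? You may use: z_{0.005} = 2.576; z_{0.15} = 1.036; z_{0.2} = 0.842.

With allocation ratio k = n₂/n₁ = 2, Var(x̄₁−x̄₂) = σ²(1/n₁ + 1/(k·n₁)) = σ²·(k+1)/(k·n₁).
So n₁ = (1 + 1/k)·((z_{α/2} + z_β)/d)² = 1.500 × (3.612/0.86)².
n₁ = 1.500 × 17.64 = 26.5.
Round up: n₁ = 27, giving n₂ = 2 × 27 = 54.

n₁ = 27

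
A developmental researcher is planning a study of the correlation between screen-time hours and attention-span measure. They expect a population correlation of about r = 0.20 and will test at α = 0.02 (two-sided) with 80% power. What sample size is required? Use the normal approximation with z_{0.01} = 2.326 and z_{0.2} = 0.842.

n = 248

Fisher's z: C = ½·ln((1+r)/(1−r)) = ½·ln(1.5000) = 0.2027.
n = ((z_{α/2} + z_β)/C)² + 3.
(2.326 + 0.842) / 0.2027 = 3.168 / 0.2027 = 15.629.
n = 15.629² + 3 = 244.27 + 3 = 247.3.
Round up.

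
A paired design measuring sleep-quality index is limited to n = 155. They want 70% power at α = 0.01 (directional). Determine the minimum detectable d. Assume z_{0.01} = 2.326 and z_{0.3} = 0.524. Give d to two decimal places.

d_min ≈ 0.23

For a single sample (or paired design) of n = 155: d_min = (z_{α} + z_β)/√n.
z-sum = 2.326 + 0.524 = 2.850.
d_min = 2.850 / √155 = 2.850 / 12.450 = 0.229.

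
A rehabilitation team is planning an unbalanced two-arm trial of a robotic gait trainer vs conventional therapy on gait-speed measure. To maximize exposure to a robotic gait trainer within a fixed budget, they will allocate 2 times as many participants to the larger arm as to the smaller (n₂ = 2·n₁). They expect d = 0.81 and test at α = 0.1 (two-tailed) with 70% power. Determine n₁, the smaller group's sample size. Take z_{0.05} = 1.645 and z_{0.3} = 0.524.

n₁ = 11

With allocation ratio k = n₂/n₁ = 2, Var(x̄₁−x̄₂) = σ²(1/n₁ + 1/(k·n₁)) = σ²·(k+1)/(k·n₁).
So n₁ = (1 + 1/k)·((z_{α/2} + z_β)/d)² = 1.500 × (2.169/0.81)².
n₁ = 1.500 × 7.17 = 10.8.
Round up: n₁ = 11, giving n₂ = 2 × 11 = 22.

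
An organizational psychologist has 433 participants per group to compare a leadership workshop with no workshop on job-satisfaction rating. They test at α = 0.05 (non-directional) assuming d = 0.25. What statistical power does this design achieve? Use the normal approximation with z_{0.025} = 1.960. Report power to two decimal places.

For two equal groups, power = Φ(d·√(n/2) − z_{α/2}).
d·√(n/2) = 0.25 × √(433/2) = 0.25 × 14.714 = 3.678.
z_β = 3.678 − 1.960 = 1.718.
Power = Φ(1.718) = 0.957.

power ≈ 0.96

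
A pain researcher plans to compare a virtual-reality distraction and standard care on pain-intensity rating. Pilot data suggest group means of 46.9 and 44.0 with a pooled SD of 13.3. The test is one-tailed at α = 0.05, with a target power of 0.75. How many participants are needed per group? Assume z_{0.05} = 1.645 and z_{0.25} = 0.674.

Cohen's d = |M₁ − M₂| / SD_pooled = |46.9 − 44.0| / 13.3 = 2.9 / 13.3 = 0.218.
For two independent groups with equal n: n = 2·((z_{α} + z_β) / d)².
z_{α} + z_β = 1.645 + 0.674 = 2.319.
n = 2 × (2.319 / 0.218)² = 2 × 10.638² = 2 × 113.16 = 226.3.
Round up to the next whole participant.

n = 227 per group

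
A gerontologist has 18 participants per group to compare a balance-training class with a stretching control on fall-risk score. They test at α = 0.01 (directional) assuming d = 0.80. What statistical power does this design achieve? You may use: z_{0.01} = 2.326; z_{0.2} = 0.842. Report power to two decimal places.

power ≈ 0.53

For two equal groups, power = Φ(d·√(n/2) − z_{α}).
d·√(n/2) = 0.80 × √(18/2) = 0.80 × 3.000 = 2.400.
z_β = 2.400 − 2.326 = 0.074.
Power = Φ(0.074) = 0.529.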